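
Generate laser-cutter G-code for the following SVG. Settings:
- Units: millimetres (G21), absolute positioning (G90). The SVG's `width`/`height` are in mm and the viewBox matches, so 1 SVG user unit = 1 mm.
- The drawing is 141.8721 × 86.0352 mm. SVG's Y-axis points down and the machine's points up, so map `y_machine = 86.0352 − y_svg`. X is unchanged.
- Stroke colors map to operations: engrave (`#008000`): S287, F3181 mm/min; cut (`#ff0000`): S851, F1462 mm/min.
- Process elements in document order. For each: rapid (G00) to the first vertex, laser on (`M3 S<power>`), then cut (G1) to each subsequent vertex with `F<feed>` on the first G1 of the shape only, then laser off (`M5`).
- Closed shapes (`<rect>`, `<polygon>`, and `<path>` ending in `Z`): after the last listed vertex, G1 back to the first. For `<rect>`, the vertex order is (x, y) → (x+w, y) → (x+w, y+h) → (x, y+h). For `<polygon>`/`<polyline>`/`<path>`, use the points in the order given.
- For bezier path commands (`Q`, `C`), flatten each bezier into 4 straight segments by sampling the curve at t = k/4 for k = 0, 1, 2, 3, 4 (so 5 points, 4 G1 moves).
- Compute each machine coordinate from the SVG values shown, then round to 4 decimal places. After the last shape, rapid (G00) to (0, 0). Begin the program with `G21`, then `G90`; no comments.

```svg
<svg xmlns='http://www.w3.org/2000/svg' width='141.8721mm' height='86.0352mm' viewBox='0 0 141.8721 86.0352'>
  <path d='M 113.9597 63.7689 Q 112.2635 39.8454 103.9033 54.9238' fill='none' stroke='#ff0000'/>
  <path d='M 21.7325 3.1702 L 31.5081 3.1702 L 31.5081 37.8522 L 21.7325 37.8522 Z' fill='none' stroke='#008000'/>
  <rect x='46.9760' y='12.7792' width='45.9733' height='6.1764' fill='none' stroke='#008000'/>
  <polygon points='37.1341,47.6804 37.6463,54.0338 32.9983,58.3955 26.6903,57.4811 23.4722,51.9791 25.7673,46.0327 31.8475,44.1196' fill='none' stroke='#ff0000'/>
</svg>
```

G21
G90
G00 X113.9597 Y22.2663
M3 S851
G1 X112.6951 Y31.7904 F1462
G1 X110.5975 Y36.4393
G1 X107.6669 Y36.2130
G1 X103.9033 Y31.1114
M5
G00 X21.7325 Y82.8650
M3 S287
G1 X31.5081 Y82.8650 F3181
G1 X31.5081 Y48.1830
G1 X21.7325 Y48.1830
G1 X21.7325 Y82.8650
M5
G00 X46.9760 Y73.2560
M3 S287
G1 X92.9493 Y73.2560 F3181
G1 X92.9493 Y67.0796
G1 X46.9760 Y67.0796
G1 X46.9760 Y73.2560
M5
G00 X37.1341 Y38.3548
M3 S851
G1 X37.6463 Y32.0014 F1462
G1 X32.9983 Y27.6397
G1 X26.6903 Y28.5541
G1 X23.4722 Y34.0561
G1 X25.7673 Y40.0025
G1 X31.8475 Y41.9156
G1 X37.1341 Y38.3548
M5
G00 X0.0000 Y0.0000

1 u = 1 mm; y_m = 86.0352 − y.

[1] `<path>` quadratic bezier, #ff0000→cut S851 F1462: (113.9597,22.2663) → (112.6951,31.7904) → (110.5975,36.4393) → (107.6669,36.2130) → (103.9033,31.1114)

[2] `<path>` rectangle, #008000→engrave S287 F3181: (21.7325,82.8650) → (31.5081,82.8650) → (31.5081,48.1830) → (21.7325,48.1830) → (21.7325,82.8650) (closed)

[3] `<rect>` rectangle, #008000→engrave S287 F3181: (46.9760,73.2560) → (92.9493,73.2560) → (92.9493,67.0796) → (46.9760,67.0796) → (46.9760,73.2560) (closed)

[4] `<polygon>` regular polygon, #ff0000→cut S851 F1462: (37.1341,38.3548) → (37.6463,32.0014) → (32.9983,27.6397) → (26.6903,28.5541) → (23.4722,34.0561) → (25.7673,40.0025) → (31.8475,41.9156) → (37.1341,38.3548) (closed)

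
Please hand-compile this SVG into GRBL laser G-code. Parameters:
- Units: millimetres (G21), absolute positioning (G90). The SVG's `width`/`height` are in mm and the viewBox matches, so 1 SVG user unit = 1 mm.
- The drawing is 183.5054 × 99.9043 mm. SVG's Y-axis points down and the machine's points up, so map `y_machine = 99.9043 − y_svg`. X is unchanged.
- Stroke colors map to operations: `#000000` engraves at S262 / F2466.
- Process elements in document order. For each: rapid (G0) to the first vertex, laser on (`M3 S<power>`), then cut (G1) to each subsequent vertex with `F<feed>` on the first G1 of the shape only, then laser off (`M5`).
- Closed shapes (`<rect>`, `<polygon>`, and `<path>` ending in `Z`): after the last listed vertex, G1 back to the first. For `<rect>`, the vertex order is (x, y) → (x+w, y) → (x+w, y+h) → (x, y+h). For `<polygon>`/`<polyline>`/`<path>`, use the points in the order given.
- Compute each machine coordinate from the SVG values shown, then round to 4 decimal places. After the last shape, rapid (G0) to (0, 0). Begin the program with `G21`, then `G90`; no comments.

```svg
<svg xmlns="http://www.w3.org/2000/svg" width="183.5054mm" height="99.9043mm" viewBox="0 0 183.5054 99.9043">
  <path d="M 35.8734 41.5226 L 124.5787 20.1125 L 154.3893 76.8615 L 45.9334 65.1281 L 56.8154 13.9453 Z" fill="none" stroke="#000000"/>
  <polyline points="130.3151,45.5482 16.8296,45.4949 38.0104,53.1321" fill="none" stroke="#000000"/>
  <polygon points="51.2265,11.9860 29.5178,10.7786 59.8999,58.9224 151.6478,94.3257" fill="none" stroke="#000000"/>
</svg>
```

Since the viewBox matches the mm dimensions, user units are millimetres directly. The only transform is the Y-flip y_m = 99.9043 − y_svg.

Shape 1 is a closed polygon drawn with `<path>`. Its stroke #000000 means engrave at S262, F2466. After flipping Y the toolpath is (35.8734,58.3817) → (124.5787,79.7918) → (154.3893,23.0428) → (45.9334,34.7762) → (56.8154,85.9590) → (35.8734,58.3817), returning to the start.

Shape 2 is a open polyline drawn with `<polyline>`. Its stroke #000000 means engrave at S262, F2466. After flipping Y the toolpath is (130.3151,54.3561) → (16.8296,54.4094) → (38.0104,46.7722).

Shape 3 is a closed polygon drawn with `<polygon>`. Its stroke #000000 means engrave at S262, F2466. After flipping Y the toolpath is (51.2265,87.9183) → (29.5178,89.1257) → (59.8999,40.9819) → (151.6478,5.5786) → (51.2265,87.9183), returning to the start.

G21
G90
G0 X35.8734 Y58.3817
M3 S262
G1 X124.5787 Y79.7918 F2466
G1 X154.3893 Y23.0428
G1 X45.9334 Y34.7762
G1 X56.8154 Y85.9590
G1 X35.8734 Y58.3817
M5
G0 X130.3151 Y54.3561
M3 S262
G1 X16.8296 Y54.4094 F2466
G1 X38.0104 Y46.7722
M5
G0 X51.2265 Y87.9183
M3 S262
G1 X29.5178 Y89.1257 F2466
G1 X59.8999 Y40.9819
G1 X151.6478 Y5.5786
G1 X51.2265 Y87.9183
M5
G0 X0.0000 Y0.0000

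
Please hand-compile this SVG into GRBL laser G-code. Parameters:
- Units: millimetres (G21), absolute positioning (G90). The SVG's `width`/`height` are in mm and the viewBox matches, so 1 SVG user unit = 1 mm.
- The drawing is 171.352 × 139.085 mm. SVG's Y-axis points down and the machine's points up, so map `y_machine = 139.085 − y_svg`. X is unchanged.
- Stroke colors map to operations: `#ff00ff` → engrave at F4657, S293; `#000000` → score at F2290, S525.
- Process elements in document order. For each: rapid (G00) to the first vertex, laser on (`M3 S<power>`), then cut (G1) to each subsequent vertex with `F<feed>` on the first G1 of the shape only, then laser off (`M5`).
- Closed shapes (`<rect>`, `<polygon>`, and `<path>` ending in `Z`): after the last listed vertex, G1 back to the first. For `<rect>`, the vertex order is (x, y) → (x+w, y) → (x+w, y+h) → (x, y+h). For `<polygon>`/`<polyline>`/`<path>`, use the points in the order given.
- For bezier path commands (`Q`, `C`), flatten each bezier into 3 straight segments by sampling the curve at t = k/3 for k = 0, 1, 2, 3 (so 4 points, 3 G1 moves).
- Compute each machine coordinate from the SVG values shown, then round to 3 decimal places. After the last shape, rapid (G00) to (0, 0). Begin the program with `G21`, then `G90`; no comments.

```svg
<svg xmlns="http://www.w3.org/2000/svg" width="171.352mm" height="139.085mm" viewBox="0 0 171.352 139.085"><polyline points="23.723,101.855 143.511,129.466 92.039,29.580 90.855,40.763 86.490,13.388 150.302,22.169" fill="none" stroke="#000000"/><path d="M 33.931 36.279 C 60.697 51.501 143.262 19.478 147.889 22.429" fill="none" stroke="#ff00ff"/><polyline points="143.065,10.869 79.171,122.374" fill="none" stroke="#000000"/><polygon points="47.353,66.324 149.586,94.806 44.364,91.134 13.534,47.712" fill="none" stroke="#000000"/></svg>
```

G21
G90
G00 X23.723 Y37.230
M3 S525
G1 X143.511 Y9.619 F2290
G1 X92.039 Y109.505
G1 X90.855 Y98.322
G1 X86.490 Y125.697
G1 X150.302 Y116.916
M5
G00 X33.931 Y102.806
M3 S293
G1 X74.343 Y100.287 F4657
G1 X122.236 Y110.994
G1 X147.889 Y116.656
M5
G00 X143.065 Y128.216
M3 S525
G1 X79.171 Y16.711 F2290
M5
G00 X47.353 Y72.761
M3 S525
G1 X149.586 Y44.279 F2290
G1 X44.364 Y47.951
G1 X13.534 Y91.373
G1 X47.353 Y72.761
M5
G00 X0.000 Y0.000

1 u = 1 mm; y_m = 139.085 − y.

[1] `<polyline>` open polyline, #000000→score S525 F2290: (23.723,37.230) → (143.511,9.619) → (92.039,109.505) → (90.855,98.322) → (86.490,125.697) → (150.302,116.916)

[2] `<path>` cubic bezier, #ff00ff→engrave S293 F4657: (33.931,102.806) → (74.343,100.287) → (122.236,110.994) → (147.889,116.656)

[3] `<polyline>` line segment, #000000→score S525 F2290: (143.065,128.216) → (79.171,16.711)

[4] `<polygon>` closed polygon, #000000→score S525 F2290: (47.353,72.761) → (149.586,44.279) → (44.364,47.951) → (13.534,91.373) → (47.353,72.761) (closed)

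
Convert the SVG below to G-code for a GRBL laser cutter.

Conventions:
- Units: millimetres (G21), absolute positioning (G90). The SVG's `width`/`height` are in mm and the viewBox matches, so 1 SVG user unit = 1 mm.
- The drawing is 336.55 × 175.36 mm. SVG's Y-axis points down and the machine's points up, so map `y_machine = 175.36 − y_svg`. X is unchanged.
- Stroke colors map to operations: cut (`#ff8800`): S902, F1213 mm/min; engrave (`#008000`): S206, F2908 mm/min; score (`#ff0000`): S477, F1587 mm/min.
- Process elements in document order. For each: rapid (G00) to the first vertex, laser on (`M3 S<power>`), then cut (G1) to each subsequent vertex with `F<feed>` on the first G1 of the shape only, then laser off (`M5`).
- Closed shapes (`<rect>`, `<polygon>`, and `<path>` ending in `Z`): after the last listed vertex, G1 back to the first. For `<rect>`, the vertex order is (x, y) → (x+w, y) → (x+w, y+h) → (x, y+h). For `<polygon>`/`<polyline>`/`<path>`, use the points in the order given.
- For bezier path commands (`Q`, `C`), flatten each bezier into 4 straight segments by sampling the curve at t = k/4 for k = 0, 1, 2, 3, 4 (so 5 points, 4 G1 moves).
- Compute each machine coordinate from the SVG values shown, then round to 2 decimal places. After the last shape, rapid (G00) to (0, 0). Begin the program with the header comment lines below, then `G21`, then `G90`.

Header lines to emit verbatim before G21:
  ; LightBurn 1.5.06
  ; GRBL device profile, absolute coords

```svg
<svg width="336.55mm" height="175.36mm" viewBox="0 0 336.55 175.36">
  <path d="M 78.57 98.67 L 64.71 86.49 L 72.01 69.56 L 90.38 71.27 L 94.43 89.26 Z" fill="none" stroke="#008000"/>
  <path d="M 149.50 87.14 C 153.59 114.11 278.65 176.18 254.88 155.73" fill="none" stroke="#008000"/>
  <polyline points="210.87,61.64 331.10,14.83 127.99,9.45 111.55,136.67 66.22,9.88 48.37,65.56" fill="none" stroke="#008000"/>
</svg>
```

; LightBurn 1.5.06
; GRBL device profile, absolute coords
G21
G90
G00 X78.57 Y76.69
M3 S206
G1 X64.71 Y88.87 F2908
G1 X72.01 Y105.80
G1 X90.38 Y104.09
G1 X94.43 Y86.10
G1 X78.57 Y76.69
M5
G00 X149.50 Y88.22
M3 S206
G1 X171.03 Y63.25 F2908
G1 X212.64 Y36.14
G1 X249.02 Y17.93
G1 X254.88 Y19.63
M5
G00 X210.87 Y113.72
M3 S206
G1 X331.10 Y160.53 F2908
G1 X127.99 Y165.91
G1 X111.55 Y38.69
G1 X66.22 Y165.48
G1 X48.37 Y109.80
M5
G00 X0.00 Y0.00

1 u = 1 mm; y_m = 175.36 − y.

[1] `<path>` regular polygon, #008000→engrave S206 F2908: (78.57,76.69) → (64.71,88.87) → (72.01,105.80) → (90.38,104.09) → (94.43,86.10) → (78.57,76.69) (closed)

[2] `<path>` cubic bezier, #008000→engrave S206 F2908: (149.50,88.22) → (171.03,63.25) → (212.64,36.14) → (249.02,17.93) → (254.88,19.63)

[3] `<polyline>` open polyline, #008000→engrave S206 F2908: (210.87,113.72) → (331.10,160.53) → (127.99,165.91) → (111.55,38.69) → (66.22,165.48) → (48.37,109.80)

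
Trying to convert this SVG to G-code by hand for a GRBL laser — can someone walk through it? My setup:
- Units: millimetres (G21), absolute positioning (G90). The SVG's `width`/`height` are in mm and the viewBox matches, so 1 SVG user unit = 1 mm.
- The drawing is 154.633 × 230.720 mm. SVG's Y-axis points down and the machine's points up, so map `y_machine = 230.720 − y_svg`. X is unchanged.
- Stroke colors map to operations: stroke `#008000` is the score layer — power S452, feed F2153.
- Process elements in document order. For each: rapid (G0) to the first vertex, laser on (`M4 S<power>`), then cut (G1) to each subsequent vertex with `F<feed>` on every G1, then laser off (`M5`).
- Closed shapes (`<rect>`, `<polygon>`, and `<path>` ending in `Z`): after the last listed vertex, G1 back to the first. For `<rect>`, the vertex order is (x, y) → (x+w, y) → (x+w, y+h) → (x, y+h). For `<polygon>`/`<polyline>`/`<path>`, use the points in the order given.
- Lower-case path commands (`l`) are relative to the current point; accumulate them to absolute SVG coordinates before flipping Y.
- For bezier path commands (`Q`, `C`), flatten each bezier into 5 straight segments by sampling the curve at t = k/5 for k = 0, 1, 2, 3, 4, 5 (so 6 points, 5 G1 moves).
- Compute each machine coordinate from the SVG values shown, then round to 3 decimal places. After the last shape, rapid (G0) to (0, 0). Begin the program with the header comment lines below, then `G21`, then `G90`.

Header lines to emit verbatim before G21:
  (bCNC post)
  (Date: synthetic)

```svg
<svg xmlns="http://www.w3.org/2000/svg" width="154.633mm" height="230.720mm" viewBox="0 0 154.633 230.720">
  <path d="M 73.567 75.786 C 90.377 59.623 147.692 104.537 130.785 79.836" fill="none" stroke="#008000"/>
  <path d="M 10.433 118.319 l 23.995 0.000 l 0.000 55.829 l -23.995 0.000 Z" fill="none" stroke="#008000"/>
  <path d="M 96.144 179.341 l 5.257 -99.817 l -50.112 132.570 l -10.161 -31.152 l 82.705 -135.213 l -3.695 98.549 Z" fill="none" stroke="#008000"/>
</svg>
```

(bCNC post)
(Date: synthetic)
G21
G90
G0 X73.567 Y154.934
M4 S452
G1 X87.596 Y158.348 F2153
G1 X105.839 Y153.377 F2153
G1 X122.789 Y146.294 F2153
G1 X132.940 Y143.372 F2153
G1 X130.785 Y150.884 F2153
M5
G0 X10.433 Y112.401
M4 S452
G1 X34.428 Y112.401 F2153
G1 X34.428 Y56.572 F2153
G1 X10.433 Y56.572 F2153
G1 X10.433 Y112.401 F2153
M5
G0 X96.144 Y51.379
M4 S452
G1 X101.401 Y151.196 F2153
G1 X51.289 Y18.626 F2153
G1 X41.128 Y49.778 F2153
G1 X123.833 Y184.991 F2153
G1 X120.138 Y86.442 F2153
G1 X96.144 Y51.379 F2153
M5
G0 X0.000 Y0.000

Since the viewBox matches the mm dimensions, user units are millimetres directly. The only transform is the Y-flip y_m = 230.720 − y_svg.

Shape 1 is a cubic bezier drawn with `<path>`. Its stroke #008000 means score at S452, F2153. After flipping Y the toolpath is (73.567,154.934) → (87.596,158.348) → (105.839,153.377) → (122.789,146.294) → (132.940,143.372) → (130.785,150.884).

Shape 2 is a rectangle drawn with `<path>`. Its stroke #008000 means score at S452, F2153. After flipping Y the toolpath is (10.433,112.401) → (34.428,112.401) → (34.428,56.572) → (10.433,56.572) → (10.433,112.401), returning to the start.

Shape 3 is a closed polygon drawn with `<path>`. Its stroke #008000 means score at S452, F2153. After flipping Y the toolpath is (96.144,51.379) → (101.401,151.196) → (51.289,18.626) → (41.128,49.778) → (123.833,184.991) → (120.138,86.442) → (96.144,51.379), returning to the start.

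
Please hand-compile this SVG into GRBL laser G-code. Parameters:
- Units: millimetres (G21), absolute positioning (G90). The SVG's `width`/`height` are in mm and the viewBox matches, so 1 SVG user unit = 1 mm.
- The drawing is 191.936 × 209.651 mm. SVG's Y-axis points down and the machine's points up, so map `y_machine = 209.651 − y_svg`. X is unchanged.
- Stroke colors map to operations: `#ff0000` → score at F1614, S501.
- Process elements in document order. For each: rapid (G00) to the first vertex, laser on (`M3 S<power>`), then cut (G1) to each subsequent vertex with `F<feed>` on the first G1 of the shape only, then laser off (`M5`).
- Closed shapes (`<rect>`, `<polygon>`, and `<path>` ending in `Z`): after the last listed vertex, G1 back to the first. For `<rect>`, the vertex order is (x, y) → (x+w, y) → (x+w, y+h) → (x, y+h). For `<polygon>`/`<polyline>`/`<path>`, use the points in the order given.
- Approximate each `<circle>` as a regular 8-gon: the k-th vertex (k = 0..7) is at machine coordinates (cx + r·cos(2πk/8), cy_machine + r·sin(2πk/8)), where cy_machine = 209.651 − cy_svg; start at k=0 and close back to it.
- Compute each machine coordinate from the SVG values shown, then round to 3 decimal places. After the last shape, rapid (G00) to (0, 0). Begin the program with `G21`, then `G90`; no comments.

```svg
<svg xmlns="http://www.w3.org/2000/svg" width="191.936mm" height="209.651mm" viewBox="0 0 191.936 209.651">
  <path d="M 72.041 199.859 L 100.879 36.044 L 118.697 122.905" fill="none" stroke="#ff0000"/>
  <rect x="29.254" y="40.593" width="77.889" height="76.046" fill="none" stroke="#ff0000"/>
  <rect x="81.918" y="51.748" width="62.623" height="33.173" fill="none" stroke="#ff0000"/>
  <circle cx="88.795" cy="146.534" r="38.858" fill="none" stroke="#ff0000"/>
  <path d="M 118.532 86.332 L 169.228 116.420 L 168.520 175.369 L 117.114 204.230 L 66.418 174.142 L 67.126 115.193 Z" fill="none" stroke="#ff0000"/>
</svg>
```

G21
G90
G00 X72.041 Y9.792
M3 S501
G1 X100.879 Y173.607 F1614
G1 X118.697 Y86.746
M5
G00 X29.254 Y169.058
M3 S501
G1 X107.143 Y169.058 F1614
G1 X107.143 Y93.012
G1 X29.254 Y93.012
G1 X29.254 Y169.058
M5
G00 X81.918 Y157.903
M3 S501
G1 X144.541 Y157.903 F1614
G1 X144.541 Y124.730
G1 X81.918 Y124.730
G1 X81.918 Y157.903
M5
G00 X127.653 Y63.117
M3 S501
G1 X116.272 Y90.594 F1614
G1 X88.795 Y101.975
G1 X61.318 Y90.594
G1 X49.937 Y63.117
G1 X61.318 Y35.640
G1 X88.795 Y24.259
G1 X116.272 Y35.640
G1 X127.653 Y63.117
M5
G00 X118.532 Y123.319
M3 S501
G1 X169.228 Y93.231 F1614
G1 X168.520 Y34.282
G1 X117.114 Y5.421
G1 X66.418 Y35.509
G1 X67.126 Y94.458
G1 X118.532 Y123.319
M5
G00 X0.000 Y0.000

Since the viewBox matches the mm dimensions, user units are millimetres directly. The only transform is the Y-flip y_m = 209.651 − y_svg.

Shape 1 is a open polyline drawn with `<path>`. Its stroke #ff0000 means score at S501, F1614. After flipping Y the toolpath is (72.041,9.792) → (100.879,173.607) → (118.697,86.746).

Shape 2 is a rectangle drawn with `<rect>`. Its stroke #ff0000 means score at S501, F1614. After flipping Y the toolpath is (29.254,169.058) → (107.143,169.058) → (107.143,93.012) → (29.254,93.012) → (29.254,169.058), returning to the start.

Shape 3 is a rectangle drawn with `<rect>`. Its stroke #ff0000 means score at S501, F1614. After flipping Y the toolpath is (81.918,157.903) → (144.541,157.903) → (144.541,124.730) → (81.918,124.730) → (81.918,157.903), returning to the start.

Shape 4 is a circle drawn with `<circle>`. Its stroke #ff0000 means score at S501, F1614. After flipping Y the toolpath is (127.653,63.117) → (116.272,90.594) → (88.795,101.975) → (61.318,90.594) → (49.937,63.117) → (61.318,35.640) → (88.795,24.259) → (116.272,35.640) → (127.653,63.117), returning to the start.

Shape 5 is a regular polygon drawn with `<path>`. Its stroke #ff0000 means score at S501, F1614. After flipping Y the toolpath is (118.532,123.319) → (169.228,93.231) → (168.520,34.282) → (117.114,5.421) → (66.418,35.509) → (67.126,94.458) → (118.532,123.319), returning to the start.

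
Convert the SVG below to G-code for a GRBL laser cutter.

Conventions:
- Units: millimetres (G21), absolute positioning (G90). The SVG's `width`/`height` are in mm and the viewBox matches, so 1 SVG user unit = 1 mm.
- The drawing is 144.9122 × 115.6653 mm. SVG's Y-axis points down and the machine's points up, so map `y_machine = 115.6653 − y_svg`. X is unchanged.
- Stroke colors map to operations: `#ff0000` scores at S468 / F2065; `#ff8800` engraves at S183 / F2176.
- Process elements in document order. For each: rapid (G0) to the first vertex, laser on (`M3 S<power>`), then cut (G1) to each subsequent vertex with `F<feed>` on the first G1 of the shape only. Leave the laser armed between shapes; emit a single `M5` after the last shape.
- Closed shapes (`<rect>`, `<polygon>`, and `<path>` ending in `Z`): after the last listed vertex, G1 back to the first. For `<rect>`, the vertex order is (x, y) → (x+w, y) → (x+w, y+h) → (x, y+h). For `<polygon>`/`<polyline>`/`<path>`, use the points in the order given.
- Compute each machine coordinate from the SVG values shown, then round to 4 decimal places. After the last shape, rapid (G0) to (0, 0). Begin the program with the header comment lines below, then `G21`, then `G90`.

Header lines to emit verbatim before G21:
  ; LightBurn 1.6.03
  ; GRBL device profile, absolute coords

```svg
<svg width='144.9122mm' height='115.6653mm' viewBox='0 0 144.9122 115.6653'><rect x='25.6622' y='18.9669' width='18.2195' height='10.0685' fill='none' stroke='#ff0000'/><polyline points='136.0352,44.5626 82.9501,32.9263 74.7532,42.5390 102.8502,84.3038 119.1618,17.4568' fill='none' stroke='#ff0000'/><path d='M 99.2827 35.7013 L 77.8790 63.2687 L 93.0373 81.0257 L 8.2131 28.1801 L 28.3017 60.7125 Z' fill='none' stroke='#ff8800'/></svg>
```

; LightBurn 1.6.03
; GRBL device profile, absolute coords
G21
G90
G0 X25.6622 Y96.6984
M3 S468
G1 X43.8817 Y96.6984 F2065
G1 X43.8817 Y86.6299
G1 X25.6622 Y86.6299
G1 X25.6622 Y96.6984
G0 X136.0352 Y71.1027
M3 S468
G1 X82.9501 Y82.7390 F2065
G1 X74.7532 Y73.1263
G1 X102.8502 Y31.3615
G1 X119.1618 Y98.2085
G0 X99.2827 Y79.9640
M3 S183
G1 X77.8790 Y52.3966 F2176
G1 X93.0373 Y34.6396
G1 X8.2131 Y87.4852
G1 X28.3017 Y54.9528
G1 X99.2827 Y79.9640
M5
G0 X0.0000 Y0.0000

1 u = 1 mm; y_m = 115.6653 − y.

[1] `<rect>` rectangle, #ff0000→score S468 F2065: (25.6622,96.6984) → (43.8817,96.6984) → (43.8817,86.6299) → (25.6622,86.6299) → (25.6622,96.6984) (closed)

[2] `<polyline>` open polyline, #ff0000→score S468 F2065: (136.0352,71.1027) → (82.9501,82.7390) → (74.7532,73.1263) → (102.8502,31.3615) → (119.1618,98.2085)

[3] `<path>` closed polygon, #ff8800→engrave S183 F2176: (99.2827,79.9640) → (77.8790,52.3966) → (93.0373,34.6396) → (8.2131,87.4852) → (28.3017,54.9528) → (99.2827,79.9640) (closed)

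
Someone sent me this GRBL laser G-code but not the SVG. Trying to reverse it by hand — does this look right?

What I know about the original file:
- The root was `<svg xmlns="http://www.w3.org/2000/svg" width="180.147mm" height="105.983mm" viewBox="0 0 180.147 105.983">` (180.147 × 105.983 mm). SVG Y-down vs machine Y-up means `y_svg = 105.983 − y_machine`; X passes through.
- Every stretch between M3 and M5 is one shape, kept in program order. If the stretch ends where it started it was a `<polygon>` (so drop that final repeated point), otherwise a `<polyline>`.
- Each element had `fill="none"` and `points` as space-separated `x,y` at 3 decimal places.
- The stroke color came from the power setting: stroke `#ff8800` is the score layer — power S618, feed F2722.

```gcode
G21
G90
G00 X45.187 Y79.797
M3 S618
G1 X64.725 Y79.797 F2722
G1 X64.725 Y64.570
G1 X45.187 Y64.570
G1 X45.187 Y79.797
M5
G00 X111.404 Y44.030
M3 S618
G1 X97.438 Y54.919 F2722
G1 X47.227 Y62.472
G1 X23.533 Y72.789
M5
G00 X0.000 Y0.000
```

<svg xmlns="http://www.w3.org/2000/svg" width="180.147mm" height="105.983mm" viewBox="0 0 180.147 105.983">
  <polygon points="45.187,26.186 64.725,26.186 64.725,41.413 45.187,41.413" fill="none" stroke="#ff8800"/>
  <polyline points="111.404,61.953 97.438,51.064 47.227,43.511 23.533,33.194" fill="none" stroke="#ff8800"/>
</svg>

y_svg = 105.983 − y_m. Every run uses S618, so all elements get stroke `#ff8800` (score).

[1] closed run; points: 45.187,26.186 64.725,26.186 64.725,41.413 45.187,41.413

[2] open run; points: 111.404,61.953 97.438,51.064 47.227,43.511 23.533,33.194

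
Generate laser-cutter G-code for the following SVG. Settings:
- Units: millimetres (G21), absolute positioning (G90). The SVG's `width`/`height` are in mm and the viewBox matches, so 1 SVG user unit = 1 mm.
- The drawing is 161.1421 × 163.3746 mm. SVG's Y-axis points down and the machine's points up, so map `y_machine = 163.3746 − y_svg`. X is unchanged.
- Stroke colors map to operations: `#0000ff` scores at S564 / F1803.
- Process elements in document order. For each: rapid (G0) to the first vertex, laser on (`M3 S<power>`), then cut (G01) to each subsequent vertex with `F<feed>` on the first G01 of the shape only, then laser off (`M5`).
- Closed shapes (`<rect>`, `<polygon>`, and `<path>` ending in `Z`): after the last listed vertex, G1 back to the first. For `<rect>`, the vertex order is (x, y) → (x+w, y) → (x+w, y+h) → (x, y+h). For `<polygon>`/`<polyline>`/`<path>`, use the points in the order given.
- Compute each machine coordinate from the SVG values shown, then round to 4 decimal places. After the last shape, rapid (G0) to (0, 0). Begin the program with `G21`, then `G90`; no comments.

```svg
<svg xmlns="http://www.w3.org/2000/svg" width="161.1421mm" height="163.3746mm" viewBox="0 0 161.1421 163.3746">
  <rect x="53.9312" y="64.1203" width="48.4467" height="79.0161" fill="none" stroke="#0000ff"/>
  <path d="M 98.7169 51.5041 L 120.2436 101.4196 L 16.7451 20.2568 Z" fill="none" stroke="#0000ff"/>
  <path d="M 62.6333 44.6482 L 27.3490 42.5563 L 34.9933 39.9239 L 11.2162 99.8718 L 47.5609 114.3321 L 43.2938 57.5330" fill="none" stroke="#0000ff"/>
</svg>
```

viewBox `0 0 161.1421 163.3746` with mm width/height → 1 unit = 1 mm. Flip: y_m = 163.3746 − y_svg.

**Shape 1** — `<rect>` rectangle, stroke `#0000ff` → score (S564, F1803). Machine vertices: (53.9312,99.2543) → (102.3779,99.2543) → (102.3779,20.2382) → (53.9312,20.2382) → (53.9312,99.2543). Closed: final G1 returns to the first vertex.

**Shape 2** — `<path>` closed polygon, stroke `#0000ff` → score (S564, F1803). Machine vertices: (98.7169,111.8705) → (120.2436,61.9550) → (16.7451,143.1178) → (98.7169,111.8705). Closed: final G1 returns to the first vertex.

**Shape 3** — `<path>` open polyline, stroke `#0000ff` → score (S564, F1803). Machine vertices: (62.6333,118.7264) → (27.3490,120.8183) → (34.9933,123.4507) → (11.2162,63.5028) → (47.5609,49.0425) → (43.2938,105.8416). Open path.

G21
G90
G0 X53.9312 Y99.2543
M3 S564
G01 X102.3779 Y99.2543 F1803
G01 X102.3779 Y20.2382
G01 X53.9312 Y20.2382
G01 X53.9312 Y99.2543
M5
G0 X98.7169 Y111.8705
M3 S564
G01 X120.2436 Y61.9550 F1803
G01 X16.7451 Y143.1178
G01 X98.7169 Y111.8705
M5
G0 X62.6333 Y118.7264
M3 S564
G01 X27.3490 Y120.8183 F1803
G01 X34.9933 Y123.4507
G01 X11.2162 Y63.5028
G01 X47.5609 Y49.0425
G01 X43.2938 Y105.8416
M5
G0 X0.0000 Y0.0000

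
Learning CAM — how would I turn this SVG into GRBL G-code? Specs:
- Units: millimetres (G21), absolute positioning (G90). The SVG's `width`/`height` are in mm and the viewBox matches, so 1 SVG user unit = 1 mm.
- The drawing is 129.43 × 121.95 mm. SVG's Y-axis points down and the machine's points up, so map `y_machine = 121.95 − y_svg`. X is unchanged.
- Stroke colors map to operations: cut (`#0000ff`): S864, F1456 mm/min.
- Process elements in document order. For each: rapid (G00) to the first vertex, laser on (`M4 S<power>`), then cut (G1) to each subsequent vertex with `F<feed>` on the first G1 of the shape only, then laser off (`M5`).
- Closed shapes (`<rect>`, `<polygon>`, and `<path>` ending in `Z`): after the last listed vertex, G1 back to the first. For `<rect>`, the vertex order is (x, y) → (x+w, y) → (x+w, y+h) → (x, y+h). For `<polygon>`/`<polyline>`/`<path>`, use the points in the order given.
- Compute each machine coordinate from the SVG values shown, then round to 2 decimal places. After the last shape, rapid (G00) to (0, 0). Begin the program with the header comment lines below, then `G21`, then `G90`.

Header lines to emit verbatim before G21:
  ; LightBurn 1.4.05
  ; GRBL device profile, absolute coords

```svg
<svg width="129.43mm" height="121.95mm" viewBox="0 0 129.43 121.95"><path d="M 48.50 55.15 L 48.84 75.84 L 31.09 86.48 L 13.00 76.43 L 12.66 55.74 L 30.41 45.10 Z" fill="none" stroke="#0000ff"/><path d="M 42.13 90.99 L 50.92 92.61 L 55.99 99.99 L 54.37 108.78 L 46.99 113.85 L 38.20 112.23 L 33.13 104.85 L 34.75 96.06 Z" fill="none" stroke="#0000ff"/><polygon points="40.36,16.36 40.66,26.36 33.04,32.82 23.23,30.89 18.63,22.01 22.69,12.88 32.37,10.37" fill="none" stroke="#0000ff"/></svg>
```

1 u = 1 mm; y_m = 121.95 − y.

[1] `<path>` regular polygon, #0000ff→cut S864 F1456: (48.50,66.80) → (48.84,46.11) → (31.09,35.47) → (13.00,45.52) → (12.66,66.21) → (30.41,76.85) → (48.50,66.80) (closed)

[2] `<path>` regular polygon, #0000ff→cut S864 F1456: (42.13,30.96) → (50.92,29.34) → (55.99,21.96) → (54.37,13.17) → (46.99,8.10) → (38.20,9.72) → (33.13,17.10) → (34.75,25.89) → (42.13,30.96) (closed)

[3] `<polygon>` regular polygon, #0000ff→cut S864 F1456: (40.36,105.59) → (40.66,95.59) → (33.04,89.13) → (23.23,91.06) → (18.63,99.94) → (22.69,109.07) → (32.37,111.58) → (40.36,105.59) (closed)

; LightBurn 1.4.05
; GRBL device profile, absolute coords
G21
G90
G00 X48.50 Y66.80
M4 S864
G1 X48.84 Y46.11 F1456
G1 X31.09 Y35.47
G1 X13.00 Y45.52
G1 X12.66 Y66.21
G1 X30.41 Y76.85
G1 X48.50 Y66.80
M5
G00 X42.13 Y30.96
M4 S864
G1 X50.92 Y29.34 F1456
G1 X55.99 Y21.96
G1 X54.37 Y13.17
G1 X46.99 Y8.10
G1 X38.20 Y9.72
G1 X33.13 Y17.10
G1 X34.75 Y25.89
G1 X42.13 Y30.96
M5
G00 X40.36 Y105.59
M4 S864
G1 X40.66 Y95.59 F1456
G1 X33.04 Y89.13
G1 X23.23 Y91.06
G1 X18.63 Y99.94
G1 X22.69 Y109.07
G1 X32.37 Y111.58
G1 X40.36 Y105.59
M5
G00 X0.00 Y0.00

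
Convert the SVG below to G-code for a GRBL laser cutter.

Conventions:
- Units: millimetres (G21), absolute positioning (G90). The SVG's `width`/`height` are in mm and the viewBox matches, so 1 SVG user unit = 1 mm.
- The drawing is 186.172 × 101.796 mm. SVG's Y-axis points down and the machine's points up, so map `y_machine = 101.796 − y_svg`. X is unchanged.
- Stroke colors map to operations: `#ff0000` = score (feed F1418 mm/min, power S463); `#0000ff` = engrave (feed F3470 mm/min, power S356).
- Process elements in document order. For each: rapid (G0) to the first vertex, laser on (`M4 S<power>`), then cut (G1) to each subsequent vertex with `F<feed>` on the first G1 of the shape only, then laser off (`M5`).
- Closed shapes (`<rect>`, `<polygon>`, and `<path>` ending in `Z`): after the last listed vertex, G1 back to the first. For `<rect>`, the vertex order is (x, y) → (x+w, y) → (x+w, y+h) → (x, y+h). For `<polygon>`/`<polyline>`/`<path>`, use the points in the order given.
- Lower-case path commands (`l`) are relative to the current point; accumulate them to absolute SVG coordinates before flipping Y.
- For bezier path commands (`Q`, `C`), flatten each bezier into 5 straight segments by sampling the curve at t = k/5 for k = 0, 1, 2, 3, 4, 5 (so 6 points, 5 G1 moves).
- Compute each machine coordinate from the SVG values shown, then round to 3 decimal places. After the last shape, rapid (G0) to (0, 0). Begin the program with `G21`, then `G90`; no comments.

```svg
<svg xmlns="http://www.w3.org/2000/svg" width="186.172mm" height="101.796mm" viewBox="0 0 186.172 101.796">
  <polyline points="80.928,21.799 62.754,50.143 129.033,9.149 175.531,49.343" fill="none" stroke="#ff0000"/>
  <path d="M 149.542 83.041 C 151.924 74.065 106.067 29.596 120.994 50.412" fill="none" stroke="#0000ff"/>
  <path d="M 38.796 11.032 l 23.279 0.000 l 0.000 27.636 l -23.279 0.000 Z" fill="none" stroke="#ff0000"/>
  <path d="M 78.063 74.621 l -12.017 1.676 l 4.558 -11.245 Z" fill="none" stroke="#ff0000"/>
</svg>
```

Since the viewBox matches the mm dimensions, user units are millimetres directly. The only transform is the Y-flip y_m = 101.796 − y_svg.

Shape 1 is a open polyline drawn with `<polyline>`. Its stroke #ff0000 means score at S463, F1418. After flipping Y the toolpath is (80.928,79.997) → (62.754,51.653) → (129.033,92.647) → (175.531,52.453).

Shape 2 is a cubic bezier drawn with `<path>`. Its stroke #0000ff means engrave at S356, F3470. After flipping Y the toolpath is (149.542,18.755) → (146.055,27.594) → (136.223,40.113) → (125.280,51.476) → (118.460,56.846) → (120.994,51.384).

Shape 3 is a rectangle drawn with `<path>`. Its stroke #ff0000 means score at S463, F1418. After flipping Y the toolpath is (38.796,90.764) → (62.075,90.764) → (62.075,63.128) → (38.796,63.128) → (38.796,90.764), returning to the start.

Shape 4 is a regular polygon drawn with `<path>`. Its stroke #ff0000 means score at S463, F1418. After flipping Y the toolpath is (78.063,27.175) → (66.046,25.499) → (70.604,36.744) → (78.063,27.175), returning to the start.

G21
G90
G0 X80.928 Y79.997
M4 S463
G1 X62.754 Y51.653 F1418
G1 X129.033 Y92.647
G1 X175.531 Y52.453
M5
G0 X149.542 Y18.755
M4 S356
G1 X146.055 Y27.594 F3470
G1 X136.223 Y40.113
G1 X125.280 Y51.476
G1 X118.460 Y56.846
G1 X120.994 Y51.384
M5
G0 X38.796 Y90.764
M4 S463
G1 X62.075 Y90.764 F1418
G1 X62.075 Y63.128
G1 X38.796 Y63.128
G1 X38.796 Y90.764
M5
G0 X78.063 Y27.175
M4 S463
G1 X66.046 Y25.499 F1418
G1 X70.604 Y36.744
G1 X78.063 Y27.175
M5
G0 X0.000 Y0.000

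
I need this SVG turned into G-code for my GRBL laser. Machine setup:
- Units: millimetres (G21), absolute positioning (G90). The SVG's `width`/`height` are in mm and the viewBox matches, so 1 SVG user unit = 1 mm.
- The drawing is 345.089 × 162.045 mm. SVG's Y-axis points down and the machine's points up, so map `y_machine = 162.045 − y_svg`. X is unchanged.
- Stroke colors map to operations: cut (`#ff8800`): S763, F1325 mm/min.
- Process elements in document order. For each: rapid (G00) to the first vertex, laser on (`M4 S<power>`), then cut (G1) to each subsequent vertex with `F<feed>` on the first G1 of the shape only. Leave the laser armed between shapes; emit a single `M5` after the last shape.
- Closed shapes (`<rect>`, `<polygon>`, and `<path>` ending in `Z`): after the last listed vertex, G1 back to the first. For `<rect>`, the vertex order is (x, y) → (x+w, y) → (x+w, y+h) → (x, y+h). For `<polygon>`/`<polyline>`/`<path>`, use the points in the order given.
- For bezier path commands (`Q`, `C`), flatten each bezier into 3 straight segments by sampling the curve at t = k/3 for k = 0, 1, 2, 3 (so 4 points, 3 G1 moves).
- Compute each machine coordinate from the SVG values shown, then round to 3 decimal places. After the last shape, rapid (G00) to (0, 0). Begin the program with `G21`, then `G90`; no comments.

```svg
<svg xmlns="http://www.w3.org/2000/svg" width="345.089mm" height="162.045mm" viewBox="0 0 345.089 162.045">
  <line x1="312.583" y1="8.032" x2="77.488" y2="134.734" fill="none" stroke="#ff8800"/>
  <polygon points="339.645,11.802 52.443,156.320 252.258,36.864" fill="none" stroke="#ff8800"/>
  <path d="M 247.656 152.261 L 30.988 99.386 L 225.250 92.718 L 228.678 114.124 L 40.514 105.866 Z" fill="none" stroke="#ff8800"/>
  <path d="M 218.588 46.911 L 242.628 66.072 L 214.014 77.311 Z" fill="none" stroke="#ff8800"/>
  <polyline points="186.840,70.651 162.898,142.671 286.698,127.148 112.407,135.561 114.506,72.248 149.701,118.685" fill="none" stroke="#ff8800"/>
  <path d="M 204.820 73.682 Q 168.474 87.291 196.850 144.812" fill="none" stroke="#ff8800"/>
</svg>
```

G21
G90
G00 X312.583 Y154.013
M4 S763
G1 X77.488 Y27.311 F1325
G00 X339.645 Y150.243
M4 S763
G1 X52.443 Y5.725 F1325
G1 X252.258 Y125.181
G1 X339.645 Y150.243
G00 X247.656 Y9.784
M4 S763
G1 X30.988 Y62.659 F1325
G1 X225.250 Y69.327
G1 X228.678 Y47.921
G1 X40.514 Y56.179
G1 X247.656 Y9.784
G00 X218.588 Y115.134
M4 S763
G1 X242.628 Y95.973 F1325
G1 X214.014 Y84.734
G1 X218.588 Y115.134
G00 X186.840 Y91.394
M4 S763
G1 X162.898 Y19.374 F1325
G1 X286.698 Y34.897
G1 X112.407 Y26.484
G1 X114.506 Y89.797
G1 X149.701 Y43.360
G00 X204.820 Y88.363
M4 S763
G1 X187.781 Y74.411 F1325
G1 X185.124 Y50.701
G1 X196.850 Y17.233
M5
G00 X0.000 Y0.000

1 u = 1 mm; y_m = 162.045 − y.

[1] `<line>` line segment, #ff8800→cut S763 F1325: (312.583,154.013) → (77.488,27.311)

[2] `<polygon>` closed polygon, #ff8800→cut S763 F1325: (339.645,150.243) → (52.443,5.725) → (252.258,125.181) → (339.645,150.243) (closed)

[3] `<path>` closed polygon, #ff8800→cut S763 F1325: (247.656,9.784) → (30.988,62.659) → (225.250,69.327) → (228.678,47.921) → (40.514,56.179) → (247.656,9.784) (closed)

[4] `<path>` regular polygon, #ff8800→cut S763 F1325: (218.588,115.134) → (242.628,95.973) → (214.014,84.734) → (218.588,115.134) (closed)

[5] `<polyline>` open polyline, #ff8800→cut S763 F1325: (186.840,91.394) → (162.898,19.374) → (286.698,34.897) → (112.407,26.484) → (114.506,89.797) → (149.701,43.360)

[6] `<path>` quadratic bezier, #ff8800→cut S763 F1325: (204.820,88.363) → (187.781,74.411) → (185.124,50.701) → (196.850,17.233)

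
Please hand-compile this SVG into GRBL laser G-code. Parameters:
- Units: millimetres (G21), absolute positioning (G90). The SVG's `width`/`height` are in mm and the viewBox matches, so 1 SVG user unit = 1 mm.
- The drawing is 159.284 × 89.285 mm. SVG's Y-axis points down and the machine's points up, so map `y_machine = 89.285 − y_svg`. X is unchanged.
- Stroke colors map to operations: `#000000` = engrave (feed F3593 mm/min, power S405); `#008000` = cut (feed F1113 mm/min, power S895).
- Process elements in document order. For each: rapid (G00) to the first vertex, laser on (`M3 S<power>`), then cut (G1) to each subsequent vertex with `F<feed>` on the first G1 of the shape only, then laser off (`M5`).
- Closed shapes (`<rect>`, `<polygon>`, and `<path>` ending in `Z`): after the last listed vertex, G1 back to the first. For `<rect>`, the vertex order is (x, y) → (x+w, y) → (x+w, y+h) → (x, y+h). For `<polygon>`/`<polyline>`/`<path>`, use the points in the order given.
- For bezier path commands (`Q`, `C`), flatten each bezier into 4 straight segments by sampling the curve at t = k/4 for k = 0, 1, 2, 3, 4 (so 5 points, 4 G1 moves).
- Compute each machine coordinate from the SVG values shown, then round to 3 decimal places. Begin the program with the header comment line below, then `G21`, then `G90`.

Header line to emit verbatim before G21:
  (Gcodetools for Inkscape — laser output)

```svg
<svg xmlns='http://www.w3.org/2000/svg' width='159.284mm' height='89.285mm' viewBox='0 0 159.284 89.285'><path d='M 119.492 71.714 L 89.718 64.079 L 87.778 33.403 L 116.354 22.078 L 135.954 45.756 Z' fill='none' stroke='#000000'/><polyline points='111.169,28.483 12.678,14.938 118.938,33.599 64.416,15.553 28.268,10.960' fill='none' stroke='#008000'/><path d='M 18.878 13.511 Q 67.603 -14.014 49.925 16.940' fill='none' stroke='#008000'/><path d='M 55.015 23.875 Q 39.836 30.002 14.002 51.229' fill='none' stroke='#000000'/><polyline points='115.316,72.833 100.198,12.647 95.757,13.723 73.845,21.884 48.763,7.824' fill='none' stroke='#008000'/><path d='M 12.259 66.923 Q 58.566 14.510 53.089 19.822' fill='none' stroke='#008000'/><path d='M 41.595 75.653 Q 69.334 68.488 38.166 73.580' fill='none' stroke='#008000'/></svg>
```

viewBox `0 0 159.284 89.285` with mm width/height → 1 unit = 1 mm. Flip: y_m = 89.285 − y_svg.

**Shape 1** — `<path>` regular polygon, stroke `#000000` → engrave (S405, F3593). Machine vertices: (119.492,17.571) → (89.718,25.206) → (87.778,55.882) → (116.354,67.207) → (135.954,43.529) → (119.492,17.571). Closed: final G1 returns to the first vertex.

**Shape 2** — `<polyline>` open polyline, stroke `#008000` → cut (S895, F1113). Machine vertices: (111.169,60.802) → (12.678,74.347) → (118.938,55.686) → (64.416,73.732) → (28.268,78.325). Open path.

**Shape 3** — `<path>` quadratic bezier, stroke `#008000` → cut (S895, F1113). Control points (SVG): P0=(18.878,13.511), P1=(67.603,-14.014), P2=(49.925,16.940); sampled at t=k/4. Machine vertices: (18.878,75.774) → (39.090,85.882) → (51.002,88.679) → (54.614,84.167) → (49.925,72.345). Open path.

**Shape 4** — `<path>` quadratic bezier, stroke `#000000` → engrave (S405, F3593). Control points (SVG): P0=(55.015,23.875), P1=(39.836,30.002), P2=(14.002,51.229); sampled at t=k/4. Machine vertices: (55.015,65.410) → (46.760,61.403) → (37.172,55.508) → (26.253,47.726) → (14.002,38.056). Open path.

**Shape 5** — `<polyline>` open polyline, stroke `#008000` → cut (S895, F1113). Machine vertices: (115.316,16.452) → (100.198,76.638) → (95.757,75.562) → (73.845,67.401) → (48.763,81.461). Open path.

**Shape 6** — `<path>` quadratic bezier, stroke `#008000` → cut (S895, F1113). Control points (SVG): P0=(12.259,66.923), P1=(58.566,14.510), P2=(53.089,19.822); sampled at t=k/4. Machine vertices: (12.259,22.362) → (32.176,44.961) → (45.620,60.344) → (52.591,68.511) → (53.089,69.463). Open path.

**Shape 7** — `<path>` quadratic bezier, stroke `#008000` → cut (S895, F1113). Control points (SVG): P0=(41.595,75.653), P1=(69.334,68.488), P2=(38.166,73.580); sampled at t=k/4. Machine vertices: (41.595,13.632) → (51.783,16.448) → (54.607,17.733) → (50.068,17.485) → (38.166,15.705). Open path.

(Gcodetools for Inkscape — laser output)
G21
G90
G00 X119.492 Y17.571
M3 S405
G1 X89.718 Y25.206 F3593
G1 X87.778 Y55.882
G1 X116.354 Y67.207
G1 X135.954 Y43.529
G1 X119.492 Y17.571
M5
G00 X111.169 Y60.802
M3 S895
G1 X12.678 Y74.347 F1113
G1 X118.938 Y55.686
G1 X64.416 Y73.732
G1 X28.268 Y78.325
M5
G00 X18.878 Y75.774
M3 S895
G1 X39.090 Y85.882 F1113
G1 X51.002 Y88.679
G1 X54.614 Y84.167
G1 X49.925 Y72.345
M5
G00 X55.015 Y65.410
M3 S405
G1 X46.760 Y61.403 F3593
G1 X37.172 Y55.508
G1 X26.253 Y47.726
G1 X14.002 Y38.056
M5
G00 X115.316 Y16.452
M3 S895
G1 X100.198 Y76.638 F1113
G1 X95.757 Y75.562
G1 X73.845 Y67.401
G1 X48.763 Y81.461
M5
G00 X12.259 Y22.362
M3 S895
G1 X32.176 Y44.961 F1113
G1 X45.620 Y60.344
G1 X52.591 Y68.511
G1 X53.089 Y69.463
M5
G00 X41.595 Y13.632
M3 S895
G1 X51.783 Y16.448 F1113
G1 X54.607 Y17.733
G1 X50.068 Y17.485
G1 X38.166 Y15.705
M5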